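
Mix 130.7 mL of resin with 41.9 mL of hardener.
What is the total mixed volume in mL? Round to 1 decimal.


Total = 130.7 + 41.9 = 172.6 mL

172.6


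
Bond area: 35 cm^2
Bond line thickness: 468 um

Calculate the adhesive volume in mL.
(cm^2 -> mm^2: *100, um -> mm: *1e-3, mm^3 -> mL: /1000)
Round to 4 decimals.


V = 35*100 * 468*1e-3 / 1000
= 1.6380 mL

1.6380


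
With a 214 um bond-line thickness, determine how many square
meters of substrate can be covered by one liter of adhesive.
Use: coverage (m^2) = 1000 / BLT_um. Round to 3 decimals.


Coverage = 1000 / 214 = 4.673 m^2

4.673


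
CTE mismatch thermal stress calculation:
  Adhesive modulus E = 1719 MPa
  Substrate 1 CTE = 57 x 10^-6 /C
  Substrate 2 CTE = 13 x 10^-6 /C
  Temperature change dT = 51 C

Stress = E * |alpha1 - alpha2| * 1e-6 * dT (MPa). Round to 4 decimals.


delta_alpha = |57 - 13| = 44 x 10^-6/C
Stress = 1719 * 44e-6 * 51
= 3.8574 MPa

3.8574


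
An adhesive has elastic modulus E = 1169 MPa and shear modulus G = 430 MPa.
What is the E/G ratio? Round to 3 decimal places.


E/G = 1169 / 430 = 2.719

2.719


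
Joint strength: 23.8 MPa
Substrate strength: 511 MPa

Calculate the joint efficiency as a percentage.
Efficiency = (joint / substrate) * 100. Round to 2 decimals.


Efficiency = (23.8 / 511) * 100 = 4.66%

4.66


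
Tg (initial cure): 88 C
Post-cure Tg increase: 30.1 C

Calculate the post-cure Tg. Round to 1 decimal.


Post-cure Tg = 88 + 30.1 = 118.1 C

118.1


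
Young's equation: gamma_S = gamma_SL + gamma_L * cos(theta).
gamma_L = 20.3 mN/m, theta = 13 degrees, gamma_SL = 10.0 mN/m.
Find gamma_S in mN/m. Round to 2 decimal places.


cos(13 deg) = 0.974370
gamma_S = 10.0 + 20.3 * 0.974370
= 29.78 mN/m

29.78


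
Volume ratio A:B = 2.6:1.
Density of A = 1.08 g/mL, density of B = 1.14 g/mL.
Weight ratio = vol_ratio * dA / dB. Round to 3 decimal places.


Wt ratio = 2.6 * 1.08 / 1.14
= 2.463

2.463


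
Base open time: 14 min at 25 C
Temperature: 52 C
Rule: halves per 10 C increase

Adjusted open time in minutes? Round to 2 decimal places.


Acceleration = 2^((52-25)/10) = 6.4980
Open time = 14 / 6.4980 = 2.15 min

2.15


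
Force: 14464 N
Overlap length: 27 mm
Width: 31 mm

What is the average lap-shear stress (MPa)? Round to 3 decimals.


Average shear stress = F / (overlap * width)
= 14464 / (27 * 31)
= 17.281 MPa

17.281


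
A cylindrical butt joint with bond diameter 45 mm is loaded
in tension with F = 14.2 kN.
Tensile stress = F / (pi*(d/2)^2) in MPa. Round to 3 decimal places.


Area = pi * (45/2)^2 = 1590.4313 mm^2
Stress = 14.2*1000 / 1590.4313
= 8.928 MPa

8.928


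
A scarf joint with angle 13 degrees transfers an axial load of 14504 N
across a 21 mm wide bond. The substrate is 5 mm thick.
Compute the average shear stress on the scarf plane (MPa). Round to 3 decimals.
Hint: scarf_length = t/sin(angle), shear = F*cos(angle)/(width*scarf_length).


scarf_length = 5 / sin(13 deg) = 22.2271 mm
cos(13 deg) = 0.974370
shear stress = 14504 * 0.974370 / (21 * 22.2271)
= 30.277 MPa

30.277


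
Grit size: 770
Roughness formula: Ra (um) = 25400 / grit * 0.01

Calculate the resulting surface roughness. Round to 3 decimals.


Ra = 25400 / 770 * 0.01
= 0.330 um

0.330


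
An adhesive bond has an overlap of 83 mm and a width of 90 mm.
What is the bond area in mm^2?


Bond area = overlap * width
= 83 * 90
= 7470 mm^2

7470


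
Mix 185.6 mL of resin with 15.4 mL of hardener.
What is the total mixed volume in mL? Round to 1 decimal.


Total = 185.6 + 15.4 = 201.0 mL

201.0


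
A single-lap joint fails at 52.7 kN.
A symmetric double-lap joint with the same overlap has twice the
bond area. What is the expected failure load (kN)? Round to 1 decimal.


Double-lap load = 2 * 52.7 = 105.4 kN

105.4


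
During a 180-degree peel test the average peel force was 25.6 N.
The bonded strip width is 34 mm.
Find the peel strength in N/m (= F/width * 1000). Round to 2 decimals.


Peel strength = F/width * 1000
= 25.6 / 34 * 1000
= 752.94 N/m

752.94


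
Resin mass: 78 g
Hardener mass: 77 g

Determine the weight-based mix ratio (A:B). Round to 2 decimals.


Ratio = 78 / 77 = 1.01

1.01


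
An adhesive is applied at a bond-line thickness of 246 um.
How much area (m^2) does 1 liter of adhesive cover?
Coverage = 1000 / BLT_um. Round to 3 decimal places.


Coverage = 1000 / 246 = 4.065 m^2

4.065


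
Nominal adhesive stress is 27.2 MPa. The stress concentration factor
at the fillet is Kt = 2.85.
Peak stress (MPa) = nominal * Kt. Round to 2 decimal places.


Peak = 27.2 * 2.85 = 77.52 MPa

77.52


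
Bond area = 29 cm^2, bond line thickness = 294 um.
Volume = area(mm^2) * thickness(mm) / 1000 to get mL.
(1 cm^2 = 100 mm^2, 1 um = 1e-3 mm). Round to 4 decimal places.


area_mm2 = 29 * 100 = 2900
blt_mm = 294 * 1e-3 = 0.294
vol_mm3 = 2900 * 0.294 = 852.6
vol_mL = 852.6 / 1000 = 0.8526 mL

0.8526


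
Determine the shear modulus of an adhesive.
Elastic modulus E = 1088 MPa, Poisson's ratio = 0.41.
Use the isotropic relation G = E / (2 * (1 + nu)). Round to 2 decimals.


G = 1088 / (2*(1+0.41)) = 1088 / 2.82
= 385.82 MPa

385.82


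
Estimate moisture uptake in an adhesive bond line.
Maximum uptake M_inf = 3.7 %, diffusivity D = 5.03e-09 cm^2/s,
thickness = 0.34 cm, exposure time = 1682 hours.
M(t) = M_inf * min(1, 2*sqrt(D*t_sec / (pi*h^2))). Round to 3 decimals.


Convert time: 1682 h = 6055200 s
ratio = min(1, 2*sqrt(5.03e-09*6055200/(pi*0.34^2)))
= 0.579194
M(t) = 3.7 * 0.579194 = 2.143%

2.143


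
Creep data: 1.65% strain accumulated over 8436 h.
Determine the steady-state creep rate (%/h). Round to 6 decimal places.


Rate = 1.65 / 8436 = 0.000196 %/h

0.000196


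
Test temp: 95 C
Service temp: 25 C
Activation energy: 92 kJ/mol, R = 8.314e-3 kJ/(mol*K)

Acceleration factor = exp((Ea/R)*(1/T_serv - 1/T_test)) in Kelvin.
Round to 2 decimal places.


AF = exp((92/0.008314)*(1/298.15 - 1/368.15))
= 1160.88

1160.88


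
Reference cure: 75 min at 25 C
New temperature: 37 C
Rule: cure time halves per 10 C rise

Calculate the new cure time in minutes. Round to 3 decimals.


factor = 2^((37-25)/10) = 2.2974
t_new = 75 / 2.2974 = 32.646 min

32.646


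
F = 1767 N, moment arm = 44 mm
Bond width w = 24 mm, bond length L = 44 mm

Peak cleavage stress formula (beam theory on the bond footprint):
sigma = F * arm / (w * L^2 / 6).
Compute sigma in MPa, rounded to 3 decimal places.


sigma = (1767 * 44) / (24 * 1936 / 6)
= 77748 * 6 / 46464
= 466488 / 46464
= 10.040 MPa

10.040


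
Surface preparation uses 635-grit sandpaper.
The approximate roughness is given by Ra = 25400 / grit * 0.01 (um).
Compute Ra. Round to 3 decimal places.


Ra = 25400 / 635 * 0.01
= 254 / 635
= 0.400 um

0.400


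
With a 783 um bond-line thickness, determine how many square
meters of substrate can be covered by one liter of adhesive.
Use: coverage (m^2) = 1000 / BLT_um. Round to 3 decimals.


Coverage = 1000 / 783 = 1.277 m^2

1.277


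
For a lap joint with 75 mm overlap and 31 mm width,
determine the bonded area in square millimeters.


Area = 75 * 31 = 2325 mm^2

2325


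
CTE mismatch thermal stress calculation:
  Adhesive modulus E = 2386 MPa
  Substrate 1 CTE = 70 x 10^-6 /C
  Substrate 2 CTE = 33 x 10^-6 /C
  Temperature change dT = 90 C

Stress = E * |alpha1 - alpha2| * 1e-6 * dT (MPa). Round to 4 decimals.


delta_alpha = |70 - 33| = 37 x 10^-6/C
Stress = 2386 * 37e-6 * 90
= 7.9454 MPa

7.9454


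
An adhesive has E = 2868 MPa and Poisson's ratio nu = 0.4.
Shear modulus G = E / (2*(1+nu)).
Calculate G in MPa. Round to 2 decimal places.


G = 2868 / (2*(1+0.4))
= 2868 / 2.80
= 1024.29 MPa

1024.29


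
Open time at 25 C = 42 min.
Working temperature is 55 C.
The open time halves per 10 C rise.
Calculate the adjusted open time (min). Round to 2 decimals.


factor = 2^((55 - 25) / 10) = 8.0000
ot = 42 / 8.0000 = 5.25 min

5.25


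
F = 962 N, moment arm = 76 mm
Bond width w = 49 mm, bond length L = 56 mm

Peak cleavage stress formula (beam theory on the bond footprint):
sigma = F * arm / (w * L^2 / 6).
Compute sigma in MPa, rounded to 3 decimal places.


sigma = (962 * 76) / (49 * 3136 / 6)
= 73112 * 6 / 153664
= 438672 / 153664
= 2.855 MPa

2.855


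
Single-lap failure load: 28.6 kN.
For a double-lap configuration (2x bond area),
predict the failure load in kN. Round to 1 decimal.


Failure load = 28.6 * 2 = 57.2 kN

57.2


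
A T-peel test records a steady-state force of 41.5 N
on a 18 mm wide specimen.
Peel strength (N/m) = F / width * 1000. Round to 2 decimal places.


Peel strength = 41.5 / 18 * 1000
= 2305.56 N/m

2305.56


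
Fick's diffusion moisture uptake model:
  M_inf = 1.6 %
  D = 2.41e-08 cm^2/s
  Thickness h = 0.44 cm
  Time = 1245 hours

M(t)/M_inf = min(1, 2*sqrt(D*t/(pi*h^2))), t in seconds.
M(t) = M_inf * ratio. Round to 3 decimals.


t_sec = 1245 * 3600 = 4482000
ratio = 2*sqrt(2.41e-08*4482000/(pi*0.44^2))
= min(1, 0.842843)
= 0.842843
M(t) = 1.6 * 0.842843 = 1.349 %

1.349


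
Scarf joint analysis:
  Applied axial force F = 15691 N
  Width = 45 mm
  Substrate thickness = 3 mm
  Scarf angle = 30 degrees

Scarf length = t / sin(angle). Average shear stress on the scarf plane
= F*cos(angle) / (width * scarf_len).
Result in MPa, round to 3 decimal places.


Scarf length = 3 / sin(30 deg) = 6.0000 mm
cos(30 deg) = 0.866025
Shear = 15691 * 0.866025 / (45 * 6.0000)
= 50.329 MPa

50.329


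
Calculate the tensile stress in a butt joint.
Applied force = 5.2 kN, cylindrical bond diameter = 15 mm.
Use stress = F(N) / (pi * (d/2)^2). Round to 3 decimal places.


A = pi * 7.5^2 = 176.7146 mm^2
sigma = 5200.0 / 176.7146 = 29.426 MPa

29.426


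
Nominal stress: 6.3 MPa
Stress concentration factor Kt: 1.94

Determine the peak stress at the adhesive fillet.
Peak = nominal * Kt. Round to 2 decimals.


Peak stress = 6.3 * 1.94
= 12.22 MPa

12.22


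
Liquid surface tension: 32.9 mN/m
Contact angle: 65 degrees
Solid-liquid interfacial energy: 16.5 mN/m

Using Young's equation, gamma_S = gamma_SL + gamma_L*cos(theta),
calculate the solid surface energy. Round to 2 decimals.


gamma_S = 16.5 + 32.9 * cos(65)
= 30.40 mN/m

30.40


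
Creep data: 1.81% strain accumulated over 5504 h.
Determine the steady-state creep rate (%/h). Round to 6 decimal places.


Rate = 1.81 / 5504 = 0.000329 %/h

0.000329


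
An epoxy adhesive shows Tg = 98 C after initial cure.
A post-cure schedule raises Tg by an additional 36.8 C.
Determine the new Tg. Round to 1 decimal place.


New Tg = 98 + 36.8
= 134.8 C

134.8


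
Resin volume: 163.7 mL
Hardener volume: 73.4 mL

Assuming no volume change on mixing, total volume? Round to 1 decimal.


V_total = 163.7 + 73.4 = 237.1 mL

237.1


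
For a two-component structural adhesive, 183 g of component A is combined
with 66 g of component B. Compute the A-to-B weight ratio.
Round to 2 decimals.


Weight ratio A:B = 183 / 66
= 2.77

2.77


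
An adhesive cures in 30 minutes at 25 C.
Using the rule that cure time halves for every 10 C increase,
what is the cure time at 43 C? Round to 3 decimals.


Factor = 2^((43 - 25) / 10) = 3.4822
Cure time = 30 / 3.4822
= 8.615 minutes

8.615


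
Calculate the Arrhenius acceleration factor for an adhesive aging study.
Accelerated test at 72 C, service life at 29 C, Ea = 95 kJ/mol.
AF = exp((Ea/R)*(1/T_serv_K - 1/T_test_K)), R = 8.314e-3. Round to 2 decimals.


T_test = 345.15 K, T_serv = 302.15 K
Ea/R = 95 / 0.008314 = 11426.51
AF = exp(11426.51 * (1/302.15 - 1/345.15))
= 111.21

111.21


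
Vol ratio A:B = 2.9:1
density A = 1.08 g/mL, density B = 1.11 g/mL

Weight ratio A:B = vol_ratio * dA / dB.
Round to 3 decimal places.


Weight ratio = 2.9 * 1.08 / 1.11
= 2.822

2.822


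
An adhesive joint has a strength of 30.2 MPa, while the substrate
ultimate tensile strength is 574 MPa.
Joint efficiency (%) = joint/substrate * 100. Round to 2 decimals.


Efficiency = 30.2 / 574 * 100
= 5.26%

5.26


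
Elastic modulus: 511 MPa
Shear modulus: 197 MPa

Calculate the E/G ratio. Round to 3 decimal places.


E / G = 511 / 197 = 2.594

2.594


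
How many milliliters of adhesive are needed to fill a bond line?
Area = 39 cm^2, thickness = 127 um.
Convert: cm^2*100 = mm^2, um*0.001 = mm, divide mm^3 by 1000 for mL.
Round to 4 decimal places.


= (39 * 100) * (127 * 0.001) / 1000
= 0.4953 mL

0.4953


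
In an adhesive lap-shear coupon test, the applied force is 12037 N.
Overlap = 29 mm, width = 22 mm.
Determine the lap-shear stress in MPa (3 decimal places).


stress = F / (overlap * width)
= 12037 / (29 * 22)
= 18.867 MPa

18.867


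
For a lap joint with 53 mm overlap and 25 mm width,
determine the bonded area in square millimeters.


Area = 53 * 25 = 1325 mm^2

1325


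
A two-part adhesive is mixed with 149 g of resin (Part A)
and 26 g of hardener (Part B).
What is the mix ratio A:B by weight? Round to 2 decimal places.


Mix ratio = mass_A / mass_B
= 149 / 26
= 5.73

5.73


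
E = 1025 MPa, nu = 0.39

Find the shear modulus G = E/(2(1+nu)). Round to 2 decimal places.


G = 1025 / (2 * 1.39)
= 368.71 MPa

368.71


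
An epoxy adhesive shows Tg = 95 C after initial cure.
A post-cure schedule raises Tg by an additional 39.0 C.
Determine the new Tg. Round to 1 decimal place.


New Tg = 95 + 39.0
= 134.0 C

134.0


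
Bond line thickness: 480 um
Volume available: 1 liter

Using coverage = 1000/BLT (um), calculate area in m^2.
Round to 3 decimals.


1 L = 1e6 mm^3, thickness = 480 um = 0.48 mm
Area = 1e6 / 0.48 mm^2 = (1e6 / 0.48) / 1e6 m^2 = 1000 / 480 m^2
= 2.083 m^2

2.083


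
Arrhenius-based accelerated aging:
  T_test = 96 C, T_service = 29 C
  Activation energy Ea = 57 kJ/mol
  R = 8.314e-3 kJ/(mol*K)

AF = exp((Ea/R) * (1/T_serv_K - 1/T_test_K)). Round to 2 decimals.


T_test_K = 369.15, T_serv_K = 302.15
AF = exp((57/8.314e-3) * (1/302.15 - 1/369.15))
= 61.45

61.45


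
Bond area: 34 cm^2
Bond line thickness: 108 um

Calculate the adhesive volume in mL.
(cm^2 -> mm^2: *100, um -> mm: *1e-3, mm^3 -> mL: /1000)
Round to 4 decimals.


V = 34*100 * 108*1e-3 / 1000
= 0.3672 mL

0.3672


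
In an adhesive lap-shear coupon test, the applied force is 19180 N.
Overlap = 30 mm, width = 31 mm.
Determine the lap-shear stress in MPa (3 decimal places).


stress = F / (overlap * width)
= 19180 / (30 * 31)
= 20.624 MPa

20.624


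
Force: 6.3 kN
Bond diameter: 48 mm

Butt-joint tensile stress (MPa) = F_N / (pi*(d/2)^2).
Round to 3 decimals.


F_N = 6.3 * 1000 = 6300.0 N
A = pi*(24.0)^2 = 1809.5574 mm^2
stress = 6300.0 / 1809.5574 = 3.482 MPa

3.482


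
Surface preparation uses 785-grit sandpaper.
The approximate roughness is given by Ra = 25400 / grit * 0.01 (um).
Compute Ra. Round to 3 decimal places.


Ra = 25400 / 785 * 0.01
= 254 / 785
= 0.324 um

0.324


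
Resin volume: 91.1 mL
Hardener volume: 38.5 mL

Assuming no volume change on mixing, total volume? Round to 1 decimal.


V_total = 91.1 + 38.5 = 129.6 mL

129.6


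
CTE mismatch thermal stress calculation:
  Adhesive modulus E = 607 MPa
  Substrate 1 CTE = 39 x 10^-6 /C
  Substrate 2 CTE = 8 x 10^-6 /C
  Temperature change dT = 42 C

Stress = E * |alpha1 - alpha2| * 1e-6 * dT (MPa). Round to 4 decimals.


delta_alpha = |39 - 8| = 31 x 10^-6/C
Stress = 607 * 31e-6 * 42
= 0.7903 MPa

0.7903


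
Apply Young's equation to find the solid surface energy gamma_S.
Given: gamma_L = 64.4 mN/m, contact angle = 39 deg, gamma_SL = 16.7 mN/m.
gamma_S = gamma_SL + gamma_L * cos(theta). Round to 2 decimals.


theta_rad = 39 * pi/180 = 0.680678
gamma_S = 16.7 + 64.4 * cos(0.680678)
= 66.75 mN/m

66.75


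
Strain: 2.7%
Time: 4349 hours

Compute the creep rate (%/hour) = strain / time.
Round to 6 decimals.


Creep rate = 2.7 / 4349
= 0.000621 %/h

0.000621


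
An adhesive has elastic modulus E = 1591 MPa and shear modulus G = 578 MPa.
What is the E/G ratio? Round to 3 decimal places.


E/G = 1591 / 578 = 2.753

2.753


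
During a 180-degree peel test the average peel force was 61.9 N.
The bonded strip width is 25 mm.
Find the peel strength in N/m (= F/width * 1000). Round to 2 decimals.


Peel strength = F/width * 1000
= 61.9 / 25 * 1000
= 2476.00 N/m

2476.00


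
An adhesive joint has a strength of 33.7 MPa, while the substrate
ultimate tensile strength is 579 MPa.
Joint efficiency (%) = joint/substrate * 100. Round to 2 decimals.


Efficiency = 33.7 / 579 * 100
= 5.82%

5.82


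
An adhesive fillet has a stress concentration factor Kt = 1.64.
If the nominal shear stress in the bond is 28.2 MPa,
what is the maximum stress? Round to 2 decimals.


Max stress = 28.2 * 1.64 = 46.25 MPa

46.25


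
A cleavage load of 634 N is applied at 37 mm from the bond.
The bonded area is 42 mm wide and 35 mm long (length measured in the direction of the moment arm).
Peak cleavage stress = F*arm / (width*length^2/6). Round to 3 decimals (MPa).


Moment = 634 * 37 = 23458 N*mm
Section modulus = 42 * 1225 / 6 = 51450 / 6 mm^3
Stress = 23458 / (51450 / 6) = 140748 / 51450
= 2.736 MPa

2.736


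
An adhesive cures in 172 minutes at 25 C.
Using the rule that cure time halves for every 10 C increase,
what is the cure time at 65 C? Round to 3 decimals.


Factor = 2^((65 - 25) / 10) = 16.0000
Cure time = 172 / 16.0000
= 10.750 minutes

10.750


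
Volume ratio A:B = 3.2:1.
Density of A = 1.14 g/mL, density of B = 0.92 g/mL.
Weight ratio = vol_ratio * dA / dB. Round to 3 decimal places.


Wt ratio = 3.2 * 1.14 / 0.92
= 3.965

3.965


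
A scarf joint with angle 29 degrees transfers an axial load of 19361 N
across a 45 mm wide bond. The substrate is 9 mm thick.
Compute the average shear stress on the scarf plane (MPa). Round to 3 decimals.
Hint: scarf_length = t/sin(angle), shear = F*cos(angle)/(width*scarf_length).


scarf_length = 9 / sin(29 deg) = 18.5640 mm
cos(29 deg) = 0.874620
shear stress = 19361 * 0.874620 / (45 * 18.5640)
= 20.270 MPa

20.270


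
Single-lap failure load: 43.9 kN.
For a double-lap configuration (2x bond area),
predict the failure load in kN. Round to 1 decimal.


Failure load = 43.9 * 2 = 87.8 kN

87.8


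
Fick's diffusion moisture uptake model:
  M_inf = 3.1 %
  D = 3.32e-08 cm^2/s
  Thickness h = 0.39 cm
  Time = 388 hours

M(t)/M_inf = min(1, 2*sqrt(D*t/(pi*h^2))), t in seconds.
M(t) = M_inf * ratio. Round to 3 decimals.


t_sec = 388 * 3600 = 1396800
ratio = 2*sqrt(3.32e-08*1396800/(pi*0.39^2))
= min(1, 0.623055)
= 0.623055
M(t) = 3.1 * 0.623055 = 1.931 %

1.931


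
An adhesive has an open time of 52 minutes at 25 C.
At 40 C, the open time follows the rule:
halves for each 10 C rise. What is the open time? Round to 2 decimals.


Factor = 2^((40-25)/10) = 2.8284
Open time = 52 / 2.8284 = 18.38 min

18.38


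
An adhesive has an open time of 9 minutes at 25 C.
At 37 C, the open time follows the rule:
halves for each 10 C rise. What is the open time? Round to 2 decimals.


Factor = 2^((37-25)/10) = 2.2974
Open time = 9 / 2.2974 = 3.92 min

3.92


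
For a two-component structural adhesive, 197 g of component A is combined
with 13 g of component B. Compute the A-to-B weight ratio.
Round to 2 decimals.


Weight ratio A:B = 197 / 13
= 15.15

15.15


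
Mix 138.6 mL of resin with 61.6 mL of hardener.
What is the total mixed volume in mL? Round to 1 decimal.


Total = 138.6 + 61.6 = 200.2 mL

200.2


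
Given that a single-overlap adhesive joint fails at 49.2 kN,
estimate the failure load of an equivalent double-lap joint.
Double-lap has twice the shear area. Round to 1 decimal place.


Double-lap factor = 2
Expected load = 49.2 * 2 = 98.4 kN

98.4


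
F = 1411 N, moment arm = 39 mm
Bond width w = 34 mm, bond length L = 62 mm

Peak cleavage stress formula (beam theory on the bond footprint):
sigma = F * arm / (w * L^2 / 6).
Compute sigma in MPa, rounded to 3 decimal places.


sigma = (1411 * 39) / (34 * 3844 / 6)
= 55029 * 6 / 130696
= 330174 / 130696
= 2.526 MPa

2.526


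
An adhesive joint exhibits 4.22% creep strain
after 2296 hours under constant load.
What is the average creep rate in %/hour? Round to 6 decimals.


Creep rate = strain / time
= 4.22 / 2296
= 0.001838 %/h

0.001838


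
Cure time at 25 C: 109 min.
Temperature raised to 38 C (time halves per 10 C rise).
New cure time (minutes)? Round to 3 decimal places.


Acceleration factor = 2^(13/10) = 2.4623
New time = 109 / 2.4623 = 44.268 min

44.268


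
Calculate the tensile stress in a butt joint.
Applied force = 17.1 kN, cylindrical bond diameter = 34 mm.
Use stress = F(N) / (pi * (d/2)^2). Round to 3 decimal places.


A = pi * 17.0^2 = 907.9203 mm^2
sigma = 17100.0 / 907.9203 = 18.834 MPa

18.834


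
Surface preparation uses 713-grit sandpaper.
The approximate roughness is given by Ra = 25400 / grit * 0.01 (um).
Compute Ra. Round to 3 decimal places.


Ra = 25400 / 713 * 0.01
= 254 / 713
= 0.356 um

0.356


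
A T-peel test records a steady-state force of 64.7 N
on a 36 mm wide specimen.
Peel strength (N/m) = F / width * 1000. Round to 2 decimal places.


Peel strength = 64.7 / 36 * 1000
= 1797.22 N/m

1797.22


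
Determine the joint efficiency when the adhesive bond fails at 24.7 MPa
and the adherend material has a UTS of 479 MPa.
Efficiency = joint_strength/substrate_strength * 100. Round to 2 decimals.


Joint efficiency = 24.7 / 479 * 100
= 5.16%

5.16


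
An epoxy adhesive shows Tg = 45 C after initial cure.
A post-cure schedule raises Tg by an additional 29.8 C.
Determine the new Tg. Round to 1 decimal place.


New Tg = 45 + 29.8
= 74.8 C

74.8


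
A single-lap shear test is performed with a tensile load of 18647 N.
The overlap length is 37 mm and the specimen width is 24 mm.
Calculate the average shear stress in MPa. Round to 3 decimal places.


Shear stress = F / (overlap * width)
= 18647 / (37 * 24)
= 18647 / 888
= 20.999 MPa

20.999


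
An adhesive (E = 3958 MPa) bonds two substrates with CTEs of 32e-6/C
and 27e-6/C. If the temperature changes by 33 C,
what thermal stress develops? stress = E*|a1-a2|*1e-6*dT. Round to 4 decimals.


Stress = 3958 * |32 - 27| * 1e-6 * 33
= 0.6531 MPa

0.6531


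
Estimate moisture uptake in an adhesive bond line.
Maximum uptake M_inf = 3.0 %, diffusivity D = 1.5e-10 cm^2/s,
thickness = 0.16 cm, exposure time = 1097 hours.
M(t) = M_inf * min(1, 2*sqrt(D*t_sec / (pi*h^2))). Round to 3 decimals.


Convert time: 1097 h = 3949200 s
ratio = min(1, 2*sqrt(1.5e-10*3949200/(pi*0.16^2)))
= 0.171647
M(t) = 3.0 * 0.171647 = 0.515%

0.515


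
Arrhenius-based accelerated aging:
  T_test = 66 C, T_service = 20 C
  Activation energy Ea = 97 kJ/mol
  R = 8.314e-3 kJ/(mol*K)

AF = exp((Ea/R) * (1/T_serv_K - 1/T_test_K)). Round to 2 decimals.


T_test_K = 339.15, T_serv_K = 293.15
AF = exp((97/8.314e-3) * (1/293.15 - 1/339.15))
= 220.98

220.98


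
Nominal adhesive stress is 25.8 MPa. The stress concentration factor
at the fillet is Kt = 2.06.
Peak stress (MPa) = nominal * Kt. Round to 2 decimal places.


Peak = 25.8 * 2.06 = 53.15 MPa

53.15


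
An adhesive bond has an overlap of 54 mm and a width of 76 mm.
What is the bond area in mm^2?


Bond area = overlap * width
= 54 * 76
= 4104 mm^2

4104


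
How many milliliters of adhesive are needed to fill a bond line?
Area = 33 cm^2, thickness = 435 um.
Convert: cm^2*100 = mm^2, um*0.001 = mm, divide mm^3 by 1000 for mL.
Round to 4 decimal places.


= (33 * 100) * (435 * 0.001) / 1000
= 1.4355 mL

1.4355


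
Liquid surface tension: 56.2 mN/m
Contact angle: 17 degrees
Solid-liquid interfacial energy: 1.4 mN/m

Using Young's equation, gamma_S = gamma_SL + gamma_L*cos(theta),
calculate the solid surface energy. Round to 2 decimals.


gamma_S = 1.4 + 56.2 * cos(17)
= 55.14 mN/m

55.14


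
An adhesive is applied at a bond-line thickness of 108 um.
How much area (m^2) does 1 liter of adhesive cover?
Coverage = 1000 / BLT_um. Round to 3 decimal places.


Coverage = 1000 / 108 = 9.259 m^2

9.259


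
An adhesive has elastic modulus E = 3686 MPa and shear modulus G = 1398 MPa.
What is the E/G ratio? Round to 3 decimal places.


E/G = 3686 / 1398 = 2.637

2.637


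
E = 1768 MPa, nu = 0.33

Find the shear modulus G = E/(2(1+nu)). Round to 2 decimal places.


G = 1768 / (2 * 1.33)
= 664.66 MPa

664.66


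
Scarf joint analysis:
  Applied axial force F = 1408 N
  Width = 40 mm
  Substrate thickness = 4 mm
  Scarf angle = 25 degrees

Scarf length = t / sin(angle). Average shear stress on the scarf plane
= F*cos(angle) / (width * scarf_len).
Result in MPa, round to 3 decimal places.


Scarf length = 4 / sin(25 deg) = 9.4648 mm
cos(25 deg) = 0.906308
Shear = 1408 * 0.906308 / (40 * 9.4648)
= 3.371 MPa

3.371


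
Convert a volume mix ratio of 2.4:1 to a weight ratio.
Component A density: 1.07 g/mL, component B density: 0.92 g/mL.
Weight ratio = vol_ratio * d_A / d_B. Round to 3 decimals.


= 2.4 * 1.07 / 0.92 = 2.791

2.791


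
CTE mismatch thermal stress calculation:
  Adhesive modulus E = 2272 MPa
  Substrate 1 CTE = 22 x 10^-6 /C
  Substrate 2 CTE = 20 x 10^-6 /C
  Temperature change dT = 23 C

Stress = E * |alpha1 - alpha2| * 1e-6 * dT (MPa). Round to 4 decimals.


delta_alpha = |22 - 20| = 2 x 10^-6/C
Stress = 2272 * 2e-6 * 23
= 0.1045 MPa

0.1045


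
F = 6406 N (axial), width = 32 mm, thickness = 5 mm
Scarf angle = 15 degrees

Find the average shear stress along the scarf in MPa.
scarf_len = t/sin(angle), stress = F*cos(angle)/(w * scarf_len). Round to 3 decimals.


scarf_len = 5/sin(15 deg) = 19.3185
cos(15 deg) = 0.965926
stress = 6406*0.965926/(32*19.3185) = 10.009 MPa

10.009


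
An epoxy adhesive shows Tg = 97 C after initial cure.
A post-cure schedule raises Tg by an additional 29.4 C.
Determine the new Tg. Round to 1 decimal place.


New Tg = 97 + 29.4
= 126.4 C

126.4


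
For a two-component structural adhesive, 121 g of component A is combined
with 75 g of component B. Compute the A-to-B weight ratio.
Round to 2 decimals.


Weight ratio A:B = 121 / 75
= 1.61

1.61


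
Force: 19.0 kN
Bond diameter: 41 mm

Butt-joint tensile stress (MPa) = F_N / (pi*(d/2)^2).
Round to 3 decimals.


F_N = 19.0 * 1000 = 19000.0 N
A = pi*(20.5)^2 = 1320.2543 mm^2
stress = 19000.0 / 1320.2543 = 14.391 MPa

14.391


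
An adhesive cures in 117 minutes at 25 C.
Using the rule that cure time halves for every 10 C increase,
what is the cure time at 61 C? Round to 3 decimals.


Factor = 2^((61 - 25) / 10) = 12.1257
Cure time = 117 / 12.1257
= 9.649 minutes

9.649


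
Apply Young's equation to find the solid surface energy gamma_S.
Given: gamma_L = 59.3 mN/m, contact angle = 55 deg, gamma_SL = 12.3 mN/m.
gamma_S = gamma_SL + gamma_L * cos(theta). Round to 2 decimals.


theta_rad = 55 * pi/180 = 0.959931
gamma_S = 12.3 + 59.3 * cos(0.959931)
= 46.31 mN/m

46.31


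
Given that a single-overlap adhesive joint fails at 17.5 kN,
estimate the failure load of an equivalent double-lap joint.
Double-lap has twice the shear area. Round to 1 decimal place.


Double-lap factor = 2
Expected load = 17.5 * 2 = 35.0 kN

35.0


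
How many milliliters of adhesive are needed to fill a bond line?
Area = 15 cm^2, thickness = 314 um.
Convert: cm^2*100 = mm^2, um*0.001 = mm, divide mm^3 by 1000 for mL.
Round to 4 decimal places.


= (15 * 100) * (314 * 0.001) / 1000
= 0.4710 mL

0.4710


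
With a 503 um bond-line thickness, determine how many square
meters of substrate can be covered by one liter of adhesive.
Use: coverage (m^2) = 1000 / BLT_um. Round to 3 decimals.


Coverage = 1000 / 503 = 1.988 m^2

1.988


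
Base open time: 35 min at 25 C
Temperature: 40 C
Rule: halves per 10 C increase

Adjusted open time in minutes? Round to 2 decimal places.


Acceleration = 2^((40-25)/10) = 2.8284
Open time = 35 / 2.8284 = 12.37 min

12.37


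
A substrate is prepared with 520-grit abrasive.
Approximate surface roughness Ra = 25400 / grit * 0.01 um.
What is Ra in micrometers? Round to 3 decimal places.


Ra = 25400 / 520 * 0.01 = 0.488 um

0.488


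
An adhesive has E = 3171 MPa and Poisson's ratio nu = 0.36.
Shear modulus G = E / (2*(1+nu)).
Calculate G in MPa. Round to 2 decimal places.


G = 3171 / (2*(1+0.36))
= 3171 / 2.72
= 1165.81 MPa

1165.81


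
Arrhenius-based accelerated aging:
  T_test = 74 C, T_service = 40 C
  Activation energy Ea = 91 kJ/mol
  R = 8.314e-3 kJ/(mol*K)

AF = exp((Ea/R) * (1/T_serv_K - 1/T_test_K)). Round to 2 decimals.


T_test_K = 347.15, T_serv_K = 313.15
AF = exp((91/8.314e-3) * (1/313.15 - 1/347.15))
= 30.67

30.67


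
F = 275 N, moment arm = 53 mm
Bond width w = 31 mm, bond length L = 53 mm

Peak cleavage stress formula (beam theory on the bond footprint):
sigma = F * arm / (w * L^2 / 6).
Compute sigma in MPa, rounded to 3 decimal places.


sigma = (275 * 53) / (31 * 2809 / 6)
= 14575 * 6 / 87079
= 87450 / 87079
= 1.004 MPa

1.004


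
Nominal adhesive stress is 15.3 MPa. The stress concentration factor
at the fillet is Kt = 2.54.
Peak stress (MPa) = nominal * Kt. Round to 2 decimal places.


Peak = 15.3 * 2.54 = 38.86 MPa

38.86


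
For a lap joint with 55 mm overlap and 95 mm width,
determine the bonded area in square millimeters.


Area = 55 * 95 = 5225 mm^2

5225


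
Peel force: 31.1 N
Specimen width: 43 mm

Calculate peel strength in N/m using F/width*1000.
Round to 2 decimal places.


Peel strength = 31.1 / 43 * 1000 = 723.26 N/m

723.26


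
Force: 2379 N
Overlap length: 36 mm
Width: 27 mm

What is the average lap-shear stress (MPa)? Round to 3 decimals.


Average shear stress = F / (overlap * width)
= 2379 / (36 * 27)
= 2.448 MPa

2.448


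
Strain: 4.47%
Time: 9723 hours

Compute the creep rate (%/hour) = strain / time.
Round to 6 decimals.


Creep rate = 4.47 / 9723
= 0.000460 %/h

0.000460


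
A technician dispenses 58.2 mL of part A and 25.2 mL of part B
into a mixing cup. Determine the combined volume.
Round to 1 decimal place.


Combined volume = 58.2 + 25.2
= 83.4 mL

83.4


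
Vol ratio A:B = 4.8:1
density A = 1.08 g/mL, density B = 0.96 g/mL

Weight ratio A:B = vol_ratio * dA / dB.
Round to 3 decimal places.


Weight ratio = 4.8 * 1.08 / 0.96
= 5.400

5.400


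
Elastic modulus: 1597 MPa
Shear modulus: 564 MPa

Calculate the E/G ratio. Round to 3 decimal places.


E / G = 1597 / 564 = 2.832

2.832


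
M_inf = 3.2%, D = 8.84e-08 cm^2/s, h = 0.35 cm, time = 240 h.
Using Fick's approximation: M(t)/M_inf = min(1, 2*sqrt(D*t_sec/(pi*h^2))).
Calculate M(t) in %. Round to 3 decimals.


t = 864000 s
ratio = min(1, 2*sqrt(8.84e-08*864000/(pi*0.1225)))
= 0.890984
M(t) = 3.2 * 0.890984 = 2.851%

2.851


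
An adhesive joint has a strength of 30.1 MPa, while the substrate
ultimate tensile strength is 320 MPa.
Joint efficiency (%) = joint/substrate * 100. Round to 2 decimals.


Efficiency = 30.1 / 320 * 100
= 9.41%

9.41


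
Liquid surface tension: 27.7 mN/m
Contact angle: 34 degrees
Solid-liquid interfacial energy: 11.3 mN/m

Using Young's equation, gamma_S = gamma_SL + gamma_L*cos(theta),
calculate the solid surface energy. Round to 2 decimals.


gamma_S = 11.3 + 27.7 * cos(34)
= 34.26 mN/m

34.26


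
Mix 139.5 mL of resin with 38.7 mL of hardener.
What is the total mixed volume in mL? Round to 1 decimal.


Total = 139.5 + 38.7 = 178.2 mL

178.2


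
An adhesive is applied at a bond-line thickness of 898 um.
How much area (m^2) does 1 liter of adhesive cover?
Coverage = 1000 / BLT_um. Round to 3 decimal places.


Coverage = 1000 / 898 = 1.114 m^2

1.114


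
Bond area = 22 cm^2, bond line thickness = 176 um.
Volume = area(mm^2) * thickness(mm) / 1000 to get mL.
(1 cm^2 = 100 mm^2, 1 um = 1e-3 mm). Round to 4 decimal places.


area_mm2 = 22 * 100 = 2200
blt_mm = 176 * 1e-3 = 0.176
vol_mm3 = 2200 * 0.176 = 387.2
vol_mL = 387.2 / 1000 = 0.3872 mL

0.3872


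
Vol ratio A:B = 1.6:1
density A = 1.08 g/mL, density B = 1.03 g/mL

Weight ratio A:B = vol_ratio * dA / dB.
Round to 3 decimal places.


Weight ratio = 1.6 * 1.08 / 1.03
= 1.678

1.678


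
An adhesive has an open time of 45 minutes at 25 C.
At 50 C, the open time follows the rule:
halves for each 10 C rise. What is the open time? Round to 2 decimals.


Factor = 2^((50-25)/10) = 5.6569
Open time = 45 / 5.6569 = 7.95 min

7.95


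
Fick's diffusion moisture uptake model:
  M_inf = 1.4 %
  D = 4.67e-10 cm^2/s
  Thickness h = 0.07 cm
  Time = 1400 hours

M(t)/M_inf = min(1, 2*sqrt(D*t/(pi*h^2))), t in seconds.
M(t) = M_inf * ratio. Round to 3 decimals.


t_sec = 1400 * 3600 = 5040000
ratio = 2*sqrt(4.67e-10*5040000/(pi*0.07^2))
= min(1, 0.782043)
= 0.782043
M(t) = 1.4 * 0.782043 = 1.095 %

1.095


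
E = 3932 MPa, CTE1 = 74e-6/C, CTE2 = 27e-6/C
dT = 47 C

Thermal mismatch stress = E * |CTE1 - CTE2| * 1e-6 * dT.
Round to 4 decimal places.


= 3932 * 47e-6 * 47
= 8.6858 MPa

8.6858


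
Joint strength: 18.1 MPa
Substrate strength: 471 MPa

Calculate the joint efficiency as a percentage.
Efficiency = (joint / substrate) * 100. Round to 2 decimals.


Efficiency = (18.1 / 471) * 100 = 3.84%

3.84


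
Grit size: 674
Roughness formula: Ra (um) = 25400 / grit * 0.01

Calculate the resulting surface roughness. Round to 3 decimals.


Ra = 25400 / 674 * 0.01
= 0.377 um

0.377


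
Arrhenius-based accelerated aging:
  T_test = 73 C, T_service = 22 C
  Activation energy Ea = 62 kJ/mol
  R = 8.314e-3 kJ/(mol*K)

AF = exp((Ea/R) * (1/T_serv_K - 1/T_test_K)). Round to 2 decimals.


T_test_K = 346.15, T_serv_K = 295.15
AF = exp((62/8.314e-3) * (1/295.15 - 1/346.15))
= 41.37

41.37


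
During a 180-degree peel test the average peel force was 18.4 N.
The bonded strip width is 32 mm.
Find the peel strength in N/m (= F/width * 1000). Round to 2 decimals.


Peel strength = F/width * 1000
= 18.4 / 32 * 1000
= 575.00 N/m

575.00


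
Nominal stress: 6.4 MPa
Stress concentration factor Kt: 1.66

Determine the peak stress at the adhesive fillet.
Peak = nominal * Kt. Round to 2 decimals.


Peak stress = 6.4 * 1.66
= 10.62 MPa

10.62


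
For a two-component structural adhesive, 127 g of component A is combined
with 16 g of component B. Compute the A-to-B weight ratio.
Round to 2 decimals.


Weight ratio A:B = 127 / 16
= 7.94

7.94


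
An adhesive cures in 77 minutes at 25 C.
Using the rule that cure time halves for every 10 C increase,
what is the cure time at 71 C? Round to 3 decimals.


Factor = 2^((71 - 25) / 10) = 24.2515
Cure time = 77 / 24.2515
= 3.175 minutes

3.175


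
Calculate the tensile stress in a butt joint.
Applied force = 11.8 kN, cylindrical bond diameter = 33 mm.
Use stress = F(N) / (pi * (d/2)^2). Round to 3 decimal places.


A = pi * 16.5^2 = 855.2986 mm^2
sigma = 11800.0 / 855.2986 = 13.796 MPa

13.796


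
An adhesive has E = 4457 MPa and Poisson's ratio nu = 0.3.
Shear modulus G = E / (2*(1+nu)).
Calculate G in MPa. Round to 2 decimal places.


G = 4457 / (2*(1+0.3))
= 4457 / 2.60
= 1714.23 MPa

1714.23


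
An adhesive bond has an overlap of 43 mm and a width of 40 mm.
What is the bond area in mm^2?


Bond area = overlap * width
= 43 * 40
= 1720 mm^2

1720


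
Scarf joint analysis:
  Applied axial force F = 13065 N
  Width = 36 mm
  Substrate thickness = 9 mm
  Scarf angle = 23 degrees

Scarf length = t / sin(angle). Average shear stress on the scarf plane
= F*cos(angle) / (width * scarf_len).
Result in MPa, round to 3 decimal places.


Scarf length = 9 / sin(23 deg) = 23.0337 mm
cos(23 deg) = 0.920505
Shear = 13065 * 0.920505 / (36 * 23.0337)
= 14.503 MPa

14.503


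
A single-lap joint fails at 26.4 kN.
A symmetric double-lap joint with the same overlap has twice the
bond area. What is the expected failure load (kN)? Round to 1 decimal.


Double-lap load = 2 * 26.4 = 52.8 kN

52.8


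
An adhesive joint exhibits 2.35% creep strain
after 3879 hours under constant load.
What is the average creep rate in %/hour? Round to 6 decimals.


Creep rate = strain / time
= 2.35 / 3879
= 0.000606 %/h

0.000606


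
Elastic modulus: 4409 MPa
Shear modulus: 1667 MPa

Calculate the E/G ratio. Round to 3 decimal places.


E / G = 4409 / 1667 = 2.645

2.645


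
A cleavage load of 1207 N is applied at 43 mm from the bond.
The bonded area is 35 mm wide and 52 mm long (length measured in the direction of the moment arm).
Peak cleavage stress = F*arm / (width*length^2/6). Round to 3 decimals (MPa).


Moment = 1207 * 43 = 51901 N*mm
Section modulus = 35 * 2704 / 6 = 94640 / 6 mm^3
Stress = 51901 / (94640 / 6) = 311406 / 94640
= 3.290 MPa

3.290


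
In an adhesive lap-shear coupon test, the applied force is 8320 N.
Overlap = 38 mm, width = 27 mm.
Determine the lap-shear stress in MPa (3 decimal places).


stress = F / (overlap * width)
= 8320 / (38 * 27)
= 8.109 MPa

8.109


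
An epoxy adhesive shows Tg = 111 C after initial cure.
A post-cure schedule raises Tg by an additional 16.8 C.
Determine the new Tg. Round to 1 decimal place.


New Tg = 111 + 16.8
= 127.8 C

127.8


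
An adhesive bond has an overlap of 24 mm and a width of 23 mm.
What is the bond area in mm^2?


Bond area = overlap * width
= 24 * 23
= 552 mm^2

552


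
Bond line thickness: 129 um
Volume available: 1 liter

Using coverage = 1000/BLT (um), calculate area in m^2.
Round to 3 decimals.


1 L = 1e6 mm^3, thickness = 129 um = 0.129 mm
Area = 1e6 / 0.129 mm^2 = (1e6 / 0.129) / 1e6 m^2 = 1000 / 129 m^2
= 7.752 m^2

7.752


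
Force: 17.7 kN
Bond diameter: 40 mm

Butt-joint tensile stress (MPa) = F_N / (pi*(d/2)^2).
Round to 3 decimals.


F_N = 17.7 * 1000 = 17700.0 N
A = pi*(20.0)^2 = 1256.6371 mm^2
stress = 17700.0 / 1256.6371 = 14.085 MPa

14.085


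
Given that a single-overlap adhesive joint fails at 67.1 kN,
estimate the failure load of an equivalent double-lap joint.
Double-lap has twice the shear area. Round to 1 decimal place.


Double-lap factor = 2
Expected load = 67.1 * 2 = 134.2 kN

134.2


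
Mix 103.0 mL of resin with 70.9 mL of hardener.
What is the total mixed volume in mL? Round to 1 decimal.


Total = 103.0 + 70.9 = 173.9 mL

173.9


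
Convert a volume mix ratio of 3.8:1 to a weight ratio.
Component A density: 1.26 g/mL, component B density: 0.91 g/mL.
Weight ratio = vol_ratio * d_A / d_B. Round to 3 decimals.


= 3.8 * 1.26 / 0.91 = 5.262

5.262


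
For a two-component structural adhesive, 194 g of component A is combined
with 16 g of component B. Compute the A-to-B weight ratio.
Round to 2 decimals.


Weight ratio A:B = 194 / 16
= 12.13

12.13


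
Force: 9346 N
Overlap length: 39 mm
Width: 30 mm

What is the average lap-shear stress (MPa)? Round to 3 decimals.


Average shear stress = F / (overlap * width)
= 9346 / (39 * 30)
= 7.988 MPa

7.988


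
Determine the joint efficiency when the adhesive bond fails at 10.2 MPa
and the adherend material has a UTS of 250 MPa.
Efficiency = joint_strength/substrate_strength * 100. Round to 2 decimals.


Joint efficiency = 10.2 / 250 * 100
= 4.08%

4.08


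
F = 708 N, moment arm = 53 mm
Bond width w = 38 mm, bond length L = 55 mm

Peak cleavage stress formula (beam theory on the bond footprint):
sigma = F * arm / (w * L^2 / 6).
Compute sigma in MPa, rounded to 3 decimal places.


sigma = (708 * 53) / (38 * 3025 / 6)
= 37524 * 6 / 114950
= 225144 / 114950
= 1.959 MPa

1.959


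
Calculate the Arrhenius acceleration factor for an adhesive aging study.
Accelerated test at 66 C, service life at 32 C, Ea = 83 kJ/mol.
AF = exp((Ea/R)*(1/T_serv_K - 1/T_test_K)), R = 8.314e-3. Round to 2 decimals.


T_test = 339.15 K, T_serv = 305.15 K
Ea/R = 83 / 0.008314 = 9983.16
AF = exp(9983.16 * (1/305.15 - 1/339.15))
= 26.57

26.57
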